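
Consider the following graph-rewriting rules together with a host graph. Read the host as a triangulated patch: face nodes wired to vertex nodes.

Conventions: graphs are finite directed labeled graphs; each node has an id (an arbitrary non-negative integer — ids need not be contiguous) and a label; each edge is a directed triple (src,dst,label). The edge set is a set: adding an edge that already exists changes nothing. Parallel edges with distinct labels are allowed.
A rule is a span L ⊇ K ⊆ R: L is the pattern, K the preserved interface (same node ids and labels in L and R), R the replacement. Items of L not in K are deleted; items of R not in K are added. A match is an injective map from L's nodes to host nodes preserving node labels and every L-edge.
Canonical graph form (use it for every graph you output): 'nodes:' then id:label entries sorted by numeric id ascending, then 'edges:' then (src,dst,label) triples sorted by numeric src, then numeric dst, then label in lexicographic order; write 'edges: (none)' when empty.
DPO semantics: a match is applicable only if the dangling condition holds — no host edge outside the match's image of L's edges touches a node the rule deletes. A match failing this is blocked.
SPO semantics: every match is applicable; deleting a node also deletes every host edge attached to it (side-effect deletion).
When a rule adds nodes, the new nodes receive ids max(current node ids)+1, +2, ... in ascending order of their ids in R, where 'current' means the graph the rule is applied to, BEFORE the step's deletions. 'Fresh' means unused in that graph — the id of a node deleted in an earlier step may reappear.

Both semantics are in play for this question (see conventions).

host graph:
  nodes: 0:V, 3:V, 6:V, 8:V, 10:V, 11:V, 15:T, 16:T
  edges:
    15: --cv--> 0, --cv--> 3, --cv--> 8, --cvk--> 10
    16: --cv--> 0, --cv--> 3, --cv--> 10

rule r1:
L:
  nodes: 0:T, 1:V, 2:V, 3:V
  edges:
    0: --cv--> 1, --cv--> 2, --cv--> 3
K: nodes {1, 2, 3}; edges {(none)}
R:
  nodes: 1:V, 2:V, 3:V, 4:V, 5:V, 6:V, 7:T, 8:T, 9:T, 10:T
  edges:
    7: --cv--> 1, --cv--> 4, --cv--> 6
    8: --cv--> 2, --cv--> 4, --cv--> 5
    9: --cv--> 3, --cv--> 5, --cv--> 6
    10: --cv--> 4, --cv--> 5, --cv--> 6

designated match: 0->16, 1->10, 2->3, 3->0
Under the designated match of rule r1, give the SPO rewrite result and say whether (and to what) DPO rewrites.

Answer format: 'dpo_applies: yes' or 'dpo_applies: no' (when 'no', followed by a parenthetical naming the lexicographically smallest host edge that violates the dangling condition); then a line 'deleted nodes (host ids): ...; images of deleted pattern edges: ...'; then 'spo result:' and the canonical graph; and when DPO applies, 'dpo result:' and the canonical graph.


dpo_applies: yes
deleted nodes (host ids): 16; images of deleted pattern edges: (16,0,cv); (16,3,cv); (16,10,cv)
spo result:
nodes: 0:V, 3:V, 6:V, 8:V, 10:V, 11:V, 15:T, 17:V, 18:V, 19:V, 20:T, 21:T, 22:T, 23:T
edges: (15,0,cv); (15,3,cv); (15,8,cv); (15,10,cvk); (20,10,cv); (20,17,cv); (20,19,cv); (21,3,cv); (21,17,cv); (21,18,cv); (22,0,cv); (22,18,cv); (22,19,cv); (23,17,cv); (23,18,cv); (23,19,cv)
dpo result:
nodes: 0:V, 3:V, 6:V, 8:V, 10:V, 11:V, 15:T, 17:V, 18:V, 19:V, 20:T, 21:T, 22:T, 23:T
edges: (15,0,cv); (15,3,cv); (15,8,cv); (15,10,cvk); (20,10,cv); (20,17,cv); (20,19,cv); (21,3,cv); (21,17,cv); (21,18,cv); (22,0,cv); (22,18,cv); (22,19,cv); (23,17,cv); (23,18,cv); (23,19,cv)


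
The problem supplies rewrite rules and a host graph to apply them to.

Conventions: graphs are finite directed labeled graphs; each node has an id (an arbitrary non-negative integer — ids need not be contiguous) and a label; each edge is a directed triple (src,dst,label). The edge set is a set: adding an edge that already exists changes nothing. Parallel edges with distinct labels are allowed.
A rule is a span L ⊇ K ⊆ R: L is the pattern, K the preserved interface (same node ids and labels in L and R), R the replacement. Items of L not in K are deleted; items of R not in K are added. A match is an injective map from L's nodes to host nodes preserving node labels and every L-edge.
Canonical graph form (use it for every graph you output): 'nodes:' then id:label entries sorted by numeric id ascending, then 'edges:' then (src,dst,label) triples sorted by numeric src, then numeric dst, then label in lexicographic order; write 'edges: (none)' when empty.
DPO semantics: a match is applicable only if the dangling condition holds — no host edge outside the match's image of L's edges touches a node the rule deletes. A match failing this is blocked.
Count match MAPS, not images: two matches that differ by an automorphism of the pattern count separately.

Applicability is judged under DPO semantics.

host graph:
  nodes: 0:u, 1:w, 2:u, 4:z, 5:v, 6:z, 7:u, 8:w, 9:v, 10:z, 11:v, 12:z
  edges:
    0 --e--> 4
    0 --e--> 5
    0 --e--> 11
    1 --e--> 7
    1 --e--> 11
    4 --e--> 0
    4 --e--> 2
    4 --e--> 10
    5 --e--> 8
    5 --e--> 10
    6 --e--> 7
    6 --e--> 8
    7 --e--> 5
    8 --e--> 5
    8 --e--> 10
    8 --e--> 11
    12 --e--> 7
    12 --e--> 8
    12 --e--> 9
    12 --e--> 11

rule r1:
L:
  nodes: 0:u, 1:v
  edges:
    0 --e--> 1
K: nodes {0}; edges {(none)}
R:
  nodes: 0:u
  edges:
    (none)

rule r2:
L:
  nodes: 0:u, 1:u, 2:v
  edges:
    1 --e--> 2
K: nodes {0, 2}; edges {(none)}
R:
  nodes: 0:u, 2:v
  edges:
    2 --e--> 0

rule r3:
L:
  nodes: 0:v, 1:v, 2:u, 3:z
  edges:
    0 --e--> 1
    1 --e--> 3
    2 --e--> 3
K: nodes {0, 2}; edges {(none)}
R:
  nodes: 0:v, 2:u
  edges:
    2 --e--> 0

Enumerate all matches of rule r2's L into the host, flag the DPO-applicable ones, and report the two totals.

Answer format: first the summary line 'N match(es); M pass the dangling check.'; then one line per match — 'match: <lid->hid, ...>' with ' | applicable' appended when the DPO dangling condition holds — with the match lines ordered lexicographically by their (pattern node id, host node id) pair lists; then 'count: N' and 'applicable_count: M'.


6 match(es); 0 pass the dangling check.
match: 0->0, 1->7, 2->5
match: 0->2, 1->0, 2->5
match: 0->2, 1->0, 2->11
match: 0->2, 1->7, 2->5
match: 0->7, 1->0, 2->5
match: 0->7, 1->0, 2->11
count: 6
applicable_count: 0


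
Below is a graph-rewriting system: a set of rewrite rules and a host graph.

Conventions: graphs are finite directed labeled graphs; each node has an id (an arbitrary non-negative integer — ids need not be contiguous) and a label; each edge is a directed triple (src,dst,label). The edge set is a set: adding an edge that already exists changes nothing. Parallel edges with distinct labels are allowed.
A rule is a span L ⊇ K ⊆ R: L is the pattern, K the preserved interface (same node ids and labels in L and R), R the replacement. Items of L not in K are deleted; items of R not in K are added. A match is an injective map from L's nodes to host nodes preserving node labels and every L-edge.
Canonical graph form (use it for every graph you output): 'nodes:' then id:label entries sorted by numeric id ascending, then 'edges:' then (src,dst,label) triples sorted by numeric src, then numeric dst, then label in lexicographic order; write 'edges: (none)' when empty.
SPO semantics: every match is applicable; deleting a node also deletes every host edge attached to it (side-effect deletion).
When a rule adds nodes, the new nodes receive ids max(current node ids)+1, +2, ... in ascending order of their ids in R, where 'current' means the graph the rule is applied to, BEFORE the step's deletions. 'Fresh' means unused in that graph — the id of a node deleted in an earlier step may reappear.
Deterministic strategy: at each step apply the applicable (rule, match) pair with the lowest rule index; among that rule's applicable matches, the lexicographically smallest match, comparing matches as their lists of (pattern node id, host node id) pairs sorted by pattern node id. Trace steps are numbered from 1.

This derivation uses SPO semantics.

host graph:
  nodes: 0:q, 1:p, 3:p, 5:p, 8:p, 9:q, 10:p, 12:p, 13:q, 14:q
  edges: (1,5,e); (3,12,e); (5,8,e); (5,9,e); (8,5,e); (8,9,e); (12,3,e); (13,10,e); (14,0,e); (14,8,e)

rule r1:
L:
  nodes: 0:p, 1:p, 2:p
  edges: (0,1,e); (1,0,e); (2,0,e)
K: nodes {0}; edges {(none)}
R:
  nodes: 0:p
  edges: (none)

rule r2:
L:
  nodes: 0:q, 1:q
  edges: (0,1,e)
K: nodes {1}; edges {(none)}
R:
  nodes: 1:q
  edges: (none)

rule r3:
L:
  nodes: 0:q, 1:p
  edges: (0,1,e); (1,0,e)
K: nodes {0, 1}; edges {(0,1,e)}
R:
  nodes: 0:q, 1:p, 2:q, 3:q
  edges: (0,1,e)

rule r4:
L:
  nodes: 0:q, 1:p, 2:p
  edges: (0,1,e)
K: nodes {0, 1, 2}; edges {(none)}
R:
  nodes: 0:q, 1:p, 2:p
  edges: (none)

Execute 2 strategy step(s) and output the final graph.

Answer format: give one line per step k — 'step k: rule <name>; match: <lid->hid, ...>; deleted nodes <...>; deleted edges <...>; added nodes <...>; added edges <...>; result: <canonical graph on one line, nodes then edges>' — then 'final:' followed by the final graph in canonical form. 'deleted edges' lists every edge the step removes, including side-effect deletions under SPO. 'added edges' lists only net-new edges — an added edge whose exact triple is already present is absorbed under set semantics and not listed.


step 1: rule r1; match: 0->5, 1->8, 2->1; deleted nodes 1, 8; deleted edges (1,5,e); (5,8,e); (8,5,e); (8,9,e); (14,8,e); added nodes (none); added edges (none); result: nodes: 0:q, 3:p, 5:p, 9:q, 10:p, 12:p, 13:q, 14:q edges: (3,12,e); (5,9,e); (12,3,e); (13,10,e); (14,0,e)
step 2: rule r2; match: 0->14, 1->0; deleted nodes 14; deleted edges (14,0,e); added nodes (none); added edges (none); result: nodes: 0:q, 3:p, 5:p, 9:q, 10:p, 12:p, 13:q edges: (3,12,e); (5,9,e); (12,3,e); (13,10,e)
final:
nodes: 0:q, 3:p, 5:p, 9:q, 10:p, 12:p, 13:q
edges: (3,12,e); (5,9,e); (12,3,e); (13,10,e)


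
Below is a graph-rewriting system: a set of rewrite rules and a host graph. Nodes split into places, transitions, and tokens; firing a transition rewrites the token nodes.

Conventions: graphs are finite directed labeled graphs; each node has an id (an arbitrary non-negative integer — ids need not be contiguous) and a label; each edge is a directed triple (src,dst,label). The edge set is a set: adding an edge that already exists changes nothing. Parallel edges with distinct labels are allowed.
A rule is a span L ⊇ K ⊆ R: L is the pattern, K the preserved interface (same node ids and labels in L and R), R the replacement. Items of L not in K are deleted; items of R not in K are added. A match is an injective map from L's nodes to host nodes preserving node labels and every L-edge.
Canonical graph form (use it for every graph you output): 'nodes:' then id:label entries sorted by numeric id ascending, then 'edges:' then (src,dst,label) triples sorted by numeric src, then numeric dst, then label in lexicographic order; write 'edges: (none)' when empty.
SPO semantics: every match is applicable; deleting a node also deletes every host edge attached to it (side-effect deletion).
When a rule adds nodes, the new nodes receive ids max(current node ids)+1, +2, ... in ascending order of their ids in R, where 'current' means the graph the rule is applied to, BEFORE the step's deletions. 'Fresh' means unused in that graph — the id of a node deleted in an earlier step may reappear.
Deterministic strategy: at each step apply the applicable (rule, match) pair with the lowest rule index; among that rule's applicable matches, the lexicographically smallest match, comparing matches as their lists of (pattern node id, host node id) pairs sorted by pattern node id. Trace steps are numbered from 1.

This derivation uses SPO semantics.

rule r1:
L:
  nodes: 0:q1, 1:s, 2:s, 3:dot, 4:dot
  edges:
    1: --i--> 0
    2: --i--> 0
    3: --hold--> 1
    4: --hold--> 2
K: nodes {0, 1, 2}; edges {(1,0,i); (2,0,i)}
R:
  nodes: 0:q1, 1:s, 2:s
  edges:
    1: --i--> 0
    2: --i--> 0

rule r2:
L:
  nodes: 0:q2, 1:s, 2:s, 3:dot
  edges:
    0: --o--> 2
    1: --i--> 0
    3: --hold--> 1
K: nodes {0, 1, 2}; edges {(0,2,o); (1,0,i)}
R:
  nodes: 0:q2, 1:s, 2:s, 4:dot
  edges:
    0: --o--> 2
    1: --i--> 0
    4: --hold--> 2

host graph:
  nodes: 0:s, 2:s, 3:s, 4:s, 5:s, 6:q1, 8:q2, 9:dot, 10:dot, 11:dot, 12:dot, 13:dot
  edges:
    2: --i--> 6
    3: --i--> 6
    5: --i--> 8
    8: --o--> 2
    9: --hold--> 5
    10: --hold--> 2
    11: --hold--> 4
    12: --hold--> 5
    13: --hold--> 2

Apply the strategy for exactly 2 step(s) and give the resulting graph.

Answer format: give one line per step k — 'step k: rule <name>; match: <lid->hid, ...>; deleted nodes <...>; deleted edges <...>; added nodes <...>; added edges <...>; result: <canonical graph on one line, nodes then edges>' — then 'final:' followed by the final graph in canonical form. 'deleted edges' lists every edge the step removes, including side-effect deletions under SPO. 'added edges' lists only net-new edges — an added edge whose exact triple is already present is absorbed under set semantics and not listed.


step 1: rule r2; match: 0->8, 1->5, 2->2, 3->9; deleted nodes 9; deleted edges (9,5,hold); added nodes 14; added edges (14,2,hold); result: nodes: 0:s, 2:s, 3:s, 4:s, 5:s, 6:q1, 8:q2, 10:dot, 11:dot, 12:dot, 13:dot, 14:dot edges: (2,6,i); (3,6,i); (5,8,i); (8,2,o); (10,2,hold); (11,4,hold); (12,5,hold); (13,2,hold); (14,2,hold)
step 2: rule r2; match: 0->8, 1->5, 2->2, 3->12; deleted nodes 12; deleted edges (12,5,hold); added nodes 15; added edges (15,2,hold); result: nodes: 0:s, 2:s, 3:s, 4:s, 5:s, 6:q1, 8:q2, 10:dot, 11:dot, 13:dot, 14:dot, 15:dot edges: (2,6,i); (3,6,i); (5,8,i); (8,2,o); (10,2,hold); (11,4,hold); (13,2,hold); (14,2,hold); (15,2,hold)
final:
nodes: 0:s, 2:s, 3:s, 4:s, 5:s, 6:q1, 8:q2, 10:dot, 11:dot, 13:dot, 14:dot, 15:dot
edges: (2,6,i); (3,6,i); (5,8,i); (8,2,o); (10,2,hold); (11,4,hold); (13,2,hold); (14,2,hold); (15,2,hold)


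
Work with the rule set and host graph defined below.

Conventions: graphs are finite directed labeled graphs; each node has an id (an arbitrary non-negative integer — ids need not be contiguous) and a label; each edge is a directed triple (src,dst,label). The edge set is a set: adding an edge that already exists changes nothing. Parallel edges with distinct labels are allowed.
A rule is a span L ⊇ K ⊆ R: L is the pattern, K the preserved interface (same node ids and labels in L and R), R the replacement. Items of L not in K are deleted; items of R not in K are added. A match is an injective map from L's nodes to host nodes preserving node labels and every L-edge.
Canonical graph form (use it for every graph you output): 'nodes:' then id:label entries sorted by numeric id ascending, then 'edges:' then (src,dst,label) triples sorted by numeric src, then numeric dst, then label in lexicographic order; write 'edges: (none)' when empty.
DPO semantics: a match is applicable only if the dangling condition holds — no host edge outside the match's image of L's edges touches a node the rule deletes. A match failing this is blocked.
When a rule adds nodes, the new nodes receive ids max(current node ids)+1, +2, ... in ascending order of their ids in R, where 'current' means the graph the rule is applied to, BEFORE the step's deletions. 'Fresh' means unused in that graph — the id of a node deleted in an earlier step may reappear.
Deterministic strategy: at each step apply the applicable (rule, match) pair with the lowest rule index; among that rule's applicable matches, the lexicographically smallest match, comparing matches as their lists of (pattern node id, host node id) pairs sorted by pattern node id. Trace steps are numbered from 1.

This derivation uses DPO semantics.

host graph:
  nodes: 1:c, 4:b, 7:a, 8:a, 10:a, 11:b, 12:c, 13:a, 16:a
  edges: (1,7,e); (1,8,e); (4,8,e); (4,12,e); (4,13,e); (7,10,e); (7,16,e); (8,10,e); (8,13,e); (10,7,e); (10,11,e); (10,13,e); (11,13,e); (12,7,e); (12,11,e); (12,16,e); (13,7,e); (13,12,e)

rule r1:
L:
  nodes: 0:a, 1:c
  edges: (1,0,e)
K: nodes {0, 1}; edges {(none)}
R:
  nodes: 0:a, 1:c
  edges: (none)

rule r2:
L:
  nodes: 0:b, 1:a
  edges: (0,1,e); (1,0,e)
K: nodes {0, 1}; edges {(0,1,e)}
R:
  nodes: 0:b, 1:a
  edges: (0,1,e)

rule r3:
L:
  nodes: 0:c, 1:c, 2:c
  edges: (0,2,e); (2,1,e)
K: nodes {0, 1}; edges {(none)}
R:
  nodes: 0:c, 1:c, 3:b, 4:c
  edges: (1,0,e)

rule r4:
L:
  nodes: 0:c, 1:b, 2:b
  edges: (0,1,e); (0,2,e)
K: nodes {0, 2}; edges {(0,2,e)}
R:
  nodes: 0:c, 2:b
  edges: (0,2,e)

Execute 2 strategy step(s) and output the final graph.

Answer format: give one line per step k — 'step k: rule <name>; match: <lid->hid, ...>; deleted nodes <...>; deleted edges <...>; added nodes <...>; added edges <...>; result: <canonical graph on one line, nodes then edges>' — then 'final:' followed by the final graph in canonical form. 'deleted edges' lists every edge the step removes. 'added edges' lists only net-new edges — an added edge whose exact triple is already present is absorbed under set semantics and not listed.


step 1: rule r1; match: 0->7, 1->1; deleted nodes (none); deleted edges (1,7,e); added nodes (none); added edges (none); result: nodes: 1:c, 4:b, 7:a, 8:a, 10:a, 11:b, 12:c, 13:a, 16:a edges: (1,8,e); (4,8,e); (4,12,e); (4,13,e); (7,10,e); (7,16,e); (8,10,e); (8,13,e); (10,7,e); (10,11,e); (10,13,e); (11,13,e); (12,7,e); (12,11,e); (12,16,e); (13,7,e); (13,12,e)
step 2: rule r1; match: 0->7, 1->12; deleted nodes (none); deleted edges (12,7,e); added nodes (none); added edges (none); result: nodes: 1:c, 4:b, 7:a, 8:a, 10:a, 11:b, 12:c, 13:a, 16:a edges: (1,8,e); (4,8,e); (4,12,e); (4,13,e); (7,10,e); (7,16,e); (8,10,e); (8,13,e); (10,7,e); (10,11,e); (10,13,e); (11,13,e); (12,11,e); (12,16,e); (13,7,e); (13,12,e)
final:
nodes: 1:c, 4:b, 7:a, 8:a, 10:a, 11:b, 12:c, 13:a, 16:a
edges: (1,8,e); (4,8,e); (4,12,e); (4,13,e); (7,10,e); (7,16,e); (8,10,e); (8,13,e); (10,7,e); (10,11,e); (10,13,e); (11,13,e); (12,11,e); (12,16,e); (13,7,e); (13,12,e)


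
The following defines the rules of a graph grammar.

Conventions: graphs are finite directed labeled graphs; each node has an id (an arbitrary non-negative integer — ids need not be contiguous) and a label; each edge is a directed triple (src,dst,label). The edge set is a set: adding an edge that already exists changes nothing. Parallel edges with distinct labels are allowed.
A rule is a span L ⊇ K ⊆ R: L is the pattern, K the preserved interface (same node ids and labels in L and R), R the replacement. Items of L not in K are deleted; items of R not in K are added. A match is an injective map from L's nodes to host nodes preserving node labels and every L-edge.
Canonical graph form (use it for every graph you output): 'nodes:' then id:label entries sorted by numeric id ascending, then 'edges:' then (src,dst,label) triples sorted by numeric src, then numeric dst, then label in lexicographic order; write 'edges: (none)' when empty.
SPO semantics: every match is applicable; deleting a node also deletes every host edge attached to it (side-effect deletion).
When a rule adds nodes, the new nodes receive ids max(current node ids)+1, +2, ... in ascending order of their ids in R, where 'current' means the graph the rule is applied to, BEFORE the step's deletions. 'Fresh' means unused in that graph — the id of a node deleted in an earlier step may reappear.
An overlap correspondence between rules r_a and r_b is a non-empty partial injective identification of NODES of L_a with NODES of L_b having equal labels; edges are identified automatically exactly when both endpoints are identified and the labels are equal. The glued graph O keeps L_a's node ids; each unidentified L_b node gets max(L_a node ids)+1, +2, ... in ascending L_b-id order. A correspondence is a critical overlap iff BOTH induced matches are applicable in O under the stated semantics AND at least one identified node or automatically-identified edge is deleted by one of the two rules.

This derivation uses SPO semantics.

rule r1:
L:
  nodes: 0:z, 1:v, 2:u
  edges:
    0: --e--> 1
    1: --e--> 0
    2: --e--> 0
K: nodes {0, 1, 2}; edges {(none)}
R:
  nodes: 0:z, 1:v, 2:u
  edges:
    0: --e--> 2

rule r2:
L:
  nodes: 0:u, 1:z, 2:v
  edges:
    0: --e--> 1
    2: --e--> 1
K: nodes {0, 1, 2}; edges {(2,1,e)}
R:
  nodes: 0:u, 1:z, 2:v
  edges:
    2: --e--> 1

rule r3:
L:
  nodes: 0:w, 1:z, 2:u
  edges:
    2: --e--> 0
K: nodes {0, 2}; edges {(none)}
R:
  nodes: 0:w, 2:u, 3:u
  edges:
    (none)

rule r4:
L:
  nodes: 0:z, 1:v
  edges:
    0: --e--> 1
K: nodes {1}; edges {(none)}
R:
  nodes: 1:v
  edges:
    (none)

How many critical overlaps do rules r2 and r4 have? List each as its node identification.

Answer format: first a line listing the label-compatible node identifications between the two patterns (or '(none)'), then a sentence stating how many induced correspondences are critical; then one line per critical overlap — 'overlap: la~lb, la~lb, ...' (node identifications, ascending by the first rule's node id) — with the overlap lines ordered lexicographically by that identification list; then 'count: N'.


label-compatible node identifications between L(r2) and L(r4): 1~0, 2~1
2 of the induced correspondences are critical overlaps of r2 and r4.
overlap: 1~0
overlap: 1~0, 2~1
count: 2


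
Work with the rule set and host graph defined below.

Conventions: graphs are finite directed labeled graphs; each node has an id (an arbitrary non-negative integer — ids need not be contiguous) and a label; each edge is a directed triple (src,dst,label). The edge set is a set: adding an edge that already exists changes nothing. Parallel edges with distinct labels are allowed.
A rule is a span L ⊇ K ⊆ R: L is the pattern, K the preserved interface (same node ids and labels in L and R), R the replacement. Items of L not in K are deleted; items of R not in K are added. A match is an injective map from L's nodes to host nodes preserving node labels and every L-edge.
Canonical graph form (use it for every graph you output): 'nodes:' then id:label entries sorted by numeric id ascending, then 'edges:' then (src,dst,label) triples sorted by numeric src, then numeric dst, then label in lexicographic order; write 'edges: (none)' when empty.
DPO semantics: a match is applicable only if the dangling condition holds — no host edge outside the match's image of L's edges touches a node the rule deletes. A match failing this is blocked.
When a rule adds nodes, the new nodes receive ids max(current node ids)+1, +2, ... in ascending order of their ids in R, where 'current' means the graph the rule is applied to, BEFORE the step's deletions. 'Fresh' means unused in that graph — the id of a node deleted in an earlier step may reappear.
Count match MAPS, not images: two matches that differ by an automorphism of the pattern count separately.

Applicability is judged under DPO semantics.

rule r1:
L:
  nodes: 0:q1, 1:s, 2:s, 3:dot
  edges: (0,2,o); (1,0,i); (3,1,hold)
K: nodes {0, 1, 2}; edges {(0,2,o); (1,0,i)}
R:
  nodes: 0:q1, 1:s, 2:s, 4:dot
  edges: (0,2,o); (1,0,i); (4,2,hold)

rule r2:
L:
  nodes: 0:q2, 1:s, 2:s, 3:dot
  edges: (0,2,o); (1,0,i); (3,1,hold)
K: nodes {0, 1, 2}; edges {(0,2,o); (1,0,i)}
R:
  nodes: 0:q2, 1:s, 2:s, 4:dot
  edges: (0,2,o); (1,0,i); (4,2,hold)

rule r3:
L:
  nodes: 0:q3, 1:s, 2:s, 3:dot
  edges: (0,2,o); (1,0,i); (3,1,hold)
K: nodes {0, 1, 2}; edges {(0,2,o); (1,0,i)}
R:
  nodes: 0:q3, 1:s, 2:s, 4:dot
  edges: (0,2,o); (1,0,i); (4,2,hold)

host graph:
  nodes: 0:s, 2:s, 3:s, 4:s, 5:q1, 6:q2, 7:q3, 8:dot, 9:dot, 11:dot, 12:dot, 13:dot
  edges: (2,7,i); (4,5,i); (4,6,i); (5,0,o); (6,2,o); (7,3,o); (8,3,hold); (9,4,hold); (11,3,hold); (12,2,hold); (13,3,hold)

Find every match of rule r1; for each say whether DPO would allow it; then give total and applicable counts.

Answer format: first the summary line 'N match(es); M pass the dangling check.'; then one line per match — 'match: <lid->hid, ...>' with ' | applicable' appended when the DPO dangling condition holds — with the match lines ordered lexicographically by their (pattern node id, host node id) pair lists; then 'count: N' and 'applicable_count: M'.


1 match(es); 1 pass the dangling check.
match: 0->5, 1->4, 2->0, 3->9 | applicable
count: 1
applicable_count: 1


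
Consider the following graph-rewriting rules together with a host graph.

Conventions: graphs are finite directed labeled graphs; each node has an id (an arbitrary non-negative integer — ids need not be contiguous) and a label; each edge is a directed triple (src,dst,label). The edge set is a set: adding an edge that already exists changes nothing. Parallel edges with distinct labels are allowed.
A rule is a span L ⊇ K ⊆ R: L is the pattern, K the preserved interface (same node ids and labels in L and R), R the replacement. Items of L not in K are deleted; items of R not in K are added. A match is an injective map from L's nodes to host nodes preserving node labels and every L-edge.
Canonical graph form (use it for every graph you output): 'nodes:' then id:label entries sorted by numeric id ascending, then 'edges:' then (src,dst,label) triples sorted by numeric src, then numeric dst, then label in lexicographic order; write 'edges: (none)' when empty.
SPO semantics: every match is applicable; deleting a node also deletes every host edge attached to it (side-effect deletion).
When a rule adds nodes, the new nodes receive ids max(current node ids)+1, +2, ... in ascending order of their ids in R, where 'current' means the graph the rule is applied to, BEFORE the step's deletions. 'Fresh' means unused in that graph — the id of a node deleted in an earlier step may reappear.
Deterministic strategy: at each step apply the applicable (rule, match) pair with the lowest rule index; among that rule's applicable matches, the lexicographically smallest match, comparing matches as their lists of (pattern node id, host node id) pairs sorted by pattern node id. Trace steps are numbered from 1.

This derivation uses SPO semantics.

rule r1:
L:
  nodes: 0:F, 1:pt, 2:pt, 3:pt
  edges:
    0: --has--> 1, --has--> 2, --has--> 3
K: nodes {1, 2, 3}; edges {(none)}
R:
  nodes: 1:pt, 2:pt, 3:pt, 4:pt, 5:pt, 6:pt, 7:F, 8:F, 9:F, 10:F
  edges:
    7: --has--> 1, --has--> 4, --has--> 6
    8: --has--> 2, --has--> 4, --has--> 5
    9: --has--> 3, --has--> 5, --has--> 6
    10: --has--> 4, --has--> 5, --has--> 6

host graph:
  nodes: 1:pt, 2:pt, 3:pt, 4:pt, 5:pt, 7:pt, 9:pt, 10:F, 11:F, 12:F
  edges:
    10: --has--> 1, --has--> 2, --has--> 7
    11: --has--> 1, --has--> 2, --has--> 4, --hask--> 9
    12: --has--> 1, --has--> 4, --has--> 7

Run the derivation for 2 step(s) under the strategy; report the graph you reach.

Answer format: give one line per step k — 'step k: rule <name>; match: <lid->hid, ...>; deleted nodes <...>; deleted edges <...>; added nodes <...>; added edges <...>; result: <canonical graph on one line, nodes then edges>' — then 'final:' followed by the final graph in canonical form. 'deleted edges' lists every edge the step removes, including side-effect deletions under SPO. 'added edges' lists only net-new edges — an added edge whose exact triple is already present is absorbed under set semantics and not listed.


step 1: rule r1; match: 0->10, 1->1, 2->2, 3->7; deleted nodes 10; deleted edges (10,1,has); (10,2,has); (10,7,has); added nodes 13, 14, 15, 16, 17, 18, 19; added edges (16,1,has); (16,13,has); (16,15,has); (17,2,has); (17,13,has); (17,14,has); (18,7,has); (18,14,has); (18,15,has); (19,13,has); (19,14,has); (19,15,has); result: nodes: 1:pt, 2:pt, 3:pt, 4:pt, 5:pt, 7:pt, 9:pt, 11:F, 12:F, 13:pt, 14:pt, 15:pt, 16:F, 17:F, 18:F, 19:F edges: (11,1,has); (11,2,has); (11,4,has); (11,9,hask); (12,1,has); (12,4,has); (12,7,has); (16,1,has); (16,13,has); (16,15,has); (17,2,has); (17,13,has); (17,14,has); (18,7,has); (18,14,has); (18,15,has); (19,13,has); (19,14,has); (19,15,has)
step 2: rule r1; match: 0->11, 1->1, 2->2, 3->4; deleted nodes 11; deleted edges (11,1,has); (11,2,has); (11,4,has); (11,9,hask); added nodes 20, 21, 22, 23, 24, 25, 26; added edges (23,1,has); (23,20,has); (23,22,has); (24,2,has); (24,20,has); (24,21,has); (25,4,has); (25,21,has); (25,22,has); (26,20,has); (26,21,has); (26,22,has); result: nodes: 1:pt, 2:pt, 3:pt, 4:pt, 5:pt, 7:pt, 9:pt, 12:F, 13:pt, 14:pt, 15:pt, 16:F, 17:F, 18:F, 19:F, 20:pt, 21:pt, 22:pt, 23:F, 24:F, 25:F, 26:F edges: (12,1,has); (12,4,has); (12,7,has); (16,1,has); (16,13,has); (16,15,has); (17,2,has); (17,13,has); (17,14,has); (18,7,has); (18,14,has); (18,15,has); (19,13,has); (19,14,has); (19,15,has); (23,1,has); (23,20,has); (23,22,has); (24,2,has); (24,20,has); (24,21,has); (25,4,has); (25,21,has); (25,22,has); (26,20,has); (26,21,has); (26,22,has)
final:
nodes: 1:pt, 2:pt, 3:pt, 4:pt, 5:pt, 7:pt, 9:pt, 12:F, 13:pt, 14:pt, 15:pt, 16:F, 17:F, 18:F, 19:F, 20:pt, 21:pt, 22:pt, 23:F, 24:F, 25:F, 26:F
edges: (12,1,has); (12,4,has); (12,7,has); (16,1,has); (16,13,has); (16,15,has); (17,2,has); (17,13,has); (17,14,has); (18,7,has); (18,14,has); (18,15,has); (19,13,has); (19,14,has); (19,15,has); (23,1,has); (23,20,has); (23,22,has); (24,2,has); (24,20,has); (24,21,has); (25,4,has); (25,21,has); (25,22,has); (26,20,has); (26,21,has); (26,22,has)


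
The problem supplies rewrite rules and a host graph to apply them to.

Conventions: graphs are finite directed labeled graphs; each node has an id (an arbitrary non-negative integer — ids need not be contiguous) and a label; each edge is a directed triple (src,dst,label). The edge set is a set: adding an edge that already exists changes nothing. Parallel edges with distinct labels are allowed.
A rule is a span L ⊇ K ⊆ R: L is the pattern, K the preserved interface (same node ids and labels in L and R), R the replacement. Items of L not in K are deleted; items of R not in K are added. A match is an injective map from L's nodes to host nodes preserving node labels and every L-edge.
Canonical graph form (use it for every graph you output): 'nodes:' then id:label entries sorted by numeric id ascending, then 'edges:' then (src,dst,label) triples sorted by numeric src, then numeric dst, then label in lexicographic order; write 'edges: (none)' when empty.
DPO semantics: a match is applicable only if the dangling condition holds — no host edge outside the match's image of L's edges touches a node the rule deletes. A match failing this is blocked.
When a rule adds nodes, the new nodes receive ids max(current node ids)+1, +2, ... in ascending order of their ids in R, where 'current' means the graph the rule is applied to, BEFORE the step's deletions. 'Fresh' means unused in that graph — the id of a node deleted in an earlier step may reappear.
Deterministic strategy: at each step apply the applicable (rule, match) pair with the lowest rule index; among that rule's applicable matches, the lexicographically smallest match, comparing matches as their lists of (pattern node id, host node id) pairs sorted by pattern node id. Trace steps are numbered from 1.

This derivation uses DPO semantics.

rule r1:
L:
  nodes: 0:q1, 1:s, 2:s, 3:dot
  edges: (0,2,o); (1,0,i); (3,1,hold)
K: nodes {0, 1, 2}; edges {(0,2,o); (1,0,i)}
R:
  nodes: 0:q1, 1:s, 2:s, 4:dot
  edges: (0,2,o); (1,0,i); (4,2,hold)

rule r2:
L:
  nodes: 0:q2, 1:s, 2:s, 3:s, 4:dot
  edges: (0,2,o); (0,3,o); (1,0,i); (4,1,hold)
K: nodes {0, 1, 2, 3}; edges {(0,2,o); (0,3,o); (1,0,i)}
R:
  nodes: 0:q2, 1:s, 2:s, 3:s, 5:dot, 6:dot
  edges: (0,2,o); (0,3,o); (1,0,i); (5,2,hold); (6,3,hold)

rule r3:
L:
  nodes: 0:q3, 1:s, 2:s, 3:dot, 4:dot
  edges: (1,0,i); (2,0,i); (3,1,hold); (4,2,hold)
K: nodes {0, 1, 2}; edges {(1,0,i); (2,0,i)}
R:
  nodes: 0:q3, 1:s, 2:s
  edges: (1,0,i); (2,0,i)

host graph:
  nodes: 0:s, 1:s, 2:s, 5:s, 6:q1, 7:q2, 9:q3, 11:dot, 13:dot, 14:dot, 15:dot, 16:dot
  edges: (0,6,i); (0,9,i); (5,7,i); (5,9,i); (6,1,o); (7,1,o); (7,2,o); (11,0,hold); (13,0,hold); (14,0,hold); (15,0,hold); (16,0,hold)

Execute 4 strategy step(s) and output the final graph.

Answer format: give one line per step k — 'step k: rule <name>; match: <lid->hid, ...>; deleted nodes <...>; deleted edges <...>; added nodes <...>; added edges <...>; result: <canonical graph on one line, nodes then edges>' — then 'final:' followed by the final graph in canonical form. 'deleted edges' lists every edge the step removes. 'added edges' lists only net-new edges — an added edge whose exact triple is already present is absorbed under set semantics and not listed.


step 1: rule r1; match: 0->6, 1->0, 2->1, 3->11; deleted nodes 11; deleted edges (11,0,hold); added nodes 17; added edges (17,1,hold); result: nodes: 0:s, 1:s, 2:s, 5:s, 6:q1, 7:q2, 9:q3, 13:dot, 14:dot, 15:dot, 16:dot, 17:dot edges: (0,6,i); (0,9,i); (5,7,i); (5,9,i); (6,1,o); (7,1,o); (7,2,o); (13,0,hold); (14,0,hold); (15,0,hold); (16,0,hold); (17,1,hold)
step 2: rule r1; match: 0->6, 1->0, 2->1, 3->13; deleted nodes 13; deleted edges (13,0,hold); added nodes 18; added edges (18,1,hold); result: nodes: 0:s, 1:s, 2:s, 5:s, 6:q1, 7:q2, 9:q3, 14:dot, 15:dot, 16:dot, 17:dot, 18:dot edges: (0,6,i); (0,9,i); (5,7,i); (5,9,i); (6,1,o); (7,1,o); (7,2,o); (14,0,hold); (15,0,hold); (16,0,hold); (17,1,hold); (18,1,hold)
step 3: rule r1; match: 0->6, 1->0, 2->1, 3->14; deleted nodes 14; deleted edges (14,0,hold); added nodes 19; added edges (19,1,hold); result: nodes: 0:s, 1:s, 2:s, 5:s, 6:q1, 7:q2, 9:q3, 15:dot, 16:dot, 17:dot, 18:dot, 19:dot edges: (0,6,i); (0,9,i); (5,7,i); (5,9,i); (6,1,o); (7,1,o); (7,2,o); (15,0,hold); (16,0,hold); (17,1,hold); (18,1,hold); (19,1,hold)
step 4: rule r1; match: 0->6, 1->0, 2->1, 3->15; deleted nodes 15; deleted edges (15,0,hold); added nodes 20; added edges (20,1,hold); result: nodes: 0:s, 1:s, 2:s, 5:s, 6:q1, 7:q2, 9:q3, 16:dot, 17:dot, 18:dot, 19:dot, 20:dot edges: (0,6,i); (0,9,i); (5,7,i); (5,9,i); (6,1,o); (7,1,o); (7,2,o); (16,0,hold); (17,1,hold); (18,1,hold); (19,1,hold); (20,1,hold)
final:
nodes: 0:s, 1:s, 2:s, 5:s, 6:q1, 7:q2, 9:q3, 16:dot, 17:dot, 18:dot, 19:dot, 20:dot
edges: (0,6,i); (0,9,i); (5,7,i); (5,9,i); (6,1,o); (7,1,o); (7,2,o); (16,0,hold); (17,1,hold); (18,1,hold); (19,1,hold); (20,1,hold)


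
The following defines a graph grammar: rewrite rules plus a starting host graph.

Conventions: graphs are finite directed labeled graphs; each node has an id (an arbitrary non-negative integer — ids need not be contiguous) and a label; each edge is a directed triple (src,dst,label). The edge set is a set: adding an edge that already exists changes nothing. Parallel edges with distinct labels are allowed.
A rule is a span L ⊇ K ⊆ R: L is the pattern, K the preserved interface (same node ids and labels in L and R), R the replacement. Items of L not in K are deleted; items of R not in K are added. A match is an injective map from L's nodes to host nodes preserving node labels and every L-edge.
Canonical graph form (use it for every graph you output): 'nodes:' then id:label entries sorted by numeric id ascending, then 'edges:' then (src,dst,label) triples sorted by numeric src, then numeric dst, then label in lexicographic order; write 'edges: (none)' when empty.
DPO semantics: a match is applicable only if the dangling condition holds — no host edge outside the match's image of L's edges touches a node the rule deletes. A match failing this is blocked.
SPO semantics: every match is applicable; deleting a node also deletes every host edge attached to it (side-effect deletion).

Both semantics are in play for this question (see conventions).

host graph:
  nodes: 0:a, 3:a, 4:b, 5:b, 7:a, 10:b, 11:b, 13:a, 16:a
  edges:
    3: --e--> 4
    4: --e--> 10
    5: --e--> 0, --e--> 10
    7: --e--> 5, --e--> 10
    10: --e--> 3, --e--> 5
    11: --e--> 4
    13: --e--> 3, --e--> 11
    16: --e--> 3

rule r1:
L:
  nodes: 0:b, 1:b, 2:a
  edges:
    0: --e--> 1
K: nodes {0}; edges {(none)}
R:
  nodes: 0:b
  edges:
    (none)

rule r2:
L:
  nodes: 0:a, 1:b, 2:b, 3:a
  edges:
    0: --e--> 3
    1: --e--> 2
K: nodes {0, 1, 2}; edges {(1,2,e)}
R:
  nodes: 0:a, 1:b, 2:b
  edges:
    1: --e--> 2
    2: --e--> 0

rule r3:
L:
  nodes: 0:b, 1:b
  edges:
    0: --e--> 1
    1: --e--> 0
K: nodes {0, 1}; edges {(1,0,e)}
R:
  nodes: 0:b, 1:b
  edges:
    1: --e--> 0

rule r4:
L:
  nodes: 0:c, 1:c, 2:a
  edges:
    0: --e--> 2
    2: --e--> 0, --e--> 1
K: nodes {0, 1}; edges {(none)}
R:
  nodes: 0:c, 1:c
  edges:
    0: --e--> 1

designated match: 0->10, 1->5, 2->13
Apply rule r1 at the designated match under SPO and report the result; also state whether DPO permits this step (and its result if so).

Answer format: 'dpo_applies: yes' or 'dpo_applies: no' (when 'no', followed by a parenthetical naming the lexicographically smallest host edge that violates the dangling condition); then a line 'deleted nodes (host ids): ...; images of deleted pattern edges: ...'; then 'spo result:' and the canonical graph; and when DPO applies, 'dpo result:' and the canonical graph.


dpo_applies: no
(the rule deletes node 5, which keeps host edge (5,0,e) outside the match image — the dangling condition fails, DPO blocks; SPO proceeds and side-deletes such edges)
deleted nodes (host ids): 5, 13; images of deleted pattern edges: (10,5,e)
spo result:
nodes: 0:a, 3:a, 4:b, 7:a, 10:b, 11:b, 16:a
edges: (3,4,e); (4,10,e); (7,10,e); (10,3,e); (11,4,e); (16,3,e)


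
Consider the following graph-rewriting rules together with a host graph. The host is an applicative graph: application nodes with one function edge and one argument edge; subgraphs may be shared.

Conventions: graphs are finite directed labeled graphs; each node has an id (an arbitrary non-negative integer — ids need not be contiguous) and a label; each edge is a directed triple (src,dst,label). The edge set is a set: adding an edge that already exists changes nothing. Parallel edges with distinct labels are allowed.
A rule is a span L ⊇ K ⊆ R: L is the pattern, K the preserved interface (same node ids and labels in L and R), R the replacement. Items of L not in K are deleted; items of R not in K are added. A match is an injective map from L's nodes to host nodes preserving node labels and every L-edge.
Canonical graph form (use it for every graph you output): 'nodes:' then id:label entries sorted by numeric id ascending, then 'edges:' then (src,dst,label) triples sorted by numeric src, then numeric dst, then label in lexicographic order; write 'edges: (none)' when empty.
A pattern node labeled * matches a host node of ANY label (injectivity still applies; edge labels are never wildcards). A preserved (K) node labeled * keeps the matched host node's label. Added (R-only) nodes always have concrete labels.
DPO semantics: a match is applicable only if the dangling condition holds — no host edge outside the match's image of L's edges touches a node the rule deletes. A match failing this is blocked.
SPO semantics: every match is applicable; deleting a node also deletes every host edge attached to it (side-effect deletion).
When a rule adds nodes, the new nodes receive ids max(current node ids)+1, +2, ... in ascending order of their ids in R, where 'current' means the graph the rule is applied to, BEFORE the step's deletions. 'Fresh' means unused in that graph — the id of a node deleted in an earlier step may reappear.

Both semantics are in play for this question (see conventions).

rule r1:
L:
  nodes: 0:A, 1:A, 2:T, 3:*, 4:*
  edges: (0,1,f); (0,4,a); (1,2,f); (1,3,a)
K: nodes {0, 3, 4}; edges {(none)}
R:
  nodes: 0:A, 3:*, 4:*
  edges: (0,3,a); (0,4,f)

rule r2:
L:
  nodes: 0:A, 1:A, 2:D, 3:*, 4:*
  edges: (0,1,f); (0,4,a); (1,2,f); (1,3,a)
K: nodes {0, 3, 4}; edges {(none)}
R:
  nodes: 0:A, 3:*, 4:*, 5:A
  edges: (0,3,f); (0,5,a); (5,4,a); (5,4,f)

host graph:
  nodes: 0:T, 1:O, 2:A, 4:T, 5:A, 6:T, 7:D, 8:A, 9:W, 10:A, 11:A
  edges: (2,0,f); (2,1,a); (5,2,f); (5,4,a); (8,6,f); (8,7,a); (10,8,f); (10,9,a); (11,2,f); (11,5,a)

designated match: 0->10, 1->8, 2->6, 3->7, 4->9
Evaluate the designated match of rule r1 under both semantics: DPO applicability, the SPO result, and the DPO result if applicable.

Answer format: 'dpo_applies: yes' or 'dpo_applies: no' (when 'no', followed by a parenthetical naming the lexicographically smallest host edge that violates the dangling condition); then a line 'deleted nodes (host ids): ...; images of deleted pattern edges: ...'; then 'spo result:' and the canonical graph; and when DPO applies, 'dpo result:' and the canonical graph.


dpo_applies: yes
deleted nodes (host ids): 6, 8; images of deleted pattern edges: (8,6,f); (8,7,a); (10,8,f); (10,9,a)
spo result:
nodes: 0:T, 1:O, 2:A, 4:T, 5:A, 7:D, 9:W, 10:A, 11:A
edges: (2,0,f); (2,1,a); (5,2,f); (5,4,a); (10,7,a); (10,9,f); (11,2,f); (11,5,a)
dpo result:
nodes: 0:T, 1:O, 2:A, 4:T, 5:A, 7:D, 9:W, 10:A, 11:A
edges: (2,0,f); (2,1,a); (5,2,f); (5,4,a); (10,7,a); (10,9,f); (11,2,f); (11,5,a)
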